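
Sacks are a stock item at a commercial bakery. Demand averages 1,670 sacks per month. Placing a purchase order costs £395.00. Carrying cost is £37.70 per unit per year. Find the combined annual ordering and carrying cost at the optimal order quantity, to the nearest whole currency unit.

Annual demand D = 1,670 × 12 = 20,040.
EOQ = √(2DS/H) = √(2 × 20,040 × 395 / 37.7) ≈ 648.02.
At the optimum the two cost components are equal, so total cost = 2·(Q*/2)H = Q*·H.
Minimum total = √(2DSH) = √(2 × 20,040 × 395 × 37.7) ≈ 24430.541.

TC* ≈ £24,431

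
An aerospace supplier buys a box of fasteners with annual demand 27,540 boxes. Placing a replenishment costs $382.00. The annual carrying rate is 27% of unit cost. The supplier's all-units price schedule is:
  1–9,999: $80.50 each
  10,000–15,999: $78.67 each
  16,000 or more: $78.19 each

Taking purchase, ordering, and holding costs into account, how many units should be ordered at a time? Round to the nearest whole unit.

Q* ≈ 984 boxes

Holding cost per unit per year at price C is H = 0.27·C.
For each price level, check whether its EOQ is feasible; otherwise the best quantity at that price is the breakpoint.
EOQ at $80.50 = 983.9 (feasible in tier 1): TC = 27,540×$80.50 + (27,540/983.9)×382 + (983.9/2)×0.27×$80.50 = $2,238,354.96.
EOQ at $78.67 = 995.3 < 10000, so use break Q=10000: TC = 27,540×$78.67 + (27,540/10000.0)×382 + (10000.0/2)×0.27×$78.67 = $2,273,828.33.
EOQ at $78.19 = 998.3 < 16000, so use break Q=16000: TC = 27,540×$78.19 + (27,540/16000.0)×382 + (16000.0/2)×0.27×$78.19 = $2,322,900.52.
Lowest total cost is $2,238,354.96 at Q = 983.9.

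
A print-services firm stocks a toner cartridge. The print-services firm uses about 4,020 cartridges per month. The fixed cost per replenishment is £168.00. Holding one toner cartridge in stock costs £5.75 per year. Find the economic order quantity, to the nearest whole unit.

Annual demand D = 4,020 × 12 = 48,240.
EOQ = √(2DS / H) = √(2 × 48,240 × 168 / 5.75).
= √(16,208,640 / 5.75) = √2,818,893.913 ≈ 1678.956.

Q* ≈ 1,679 cartridges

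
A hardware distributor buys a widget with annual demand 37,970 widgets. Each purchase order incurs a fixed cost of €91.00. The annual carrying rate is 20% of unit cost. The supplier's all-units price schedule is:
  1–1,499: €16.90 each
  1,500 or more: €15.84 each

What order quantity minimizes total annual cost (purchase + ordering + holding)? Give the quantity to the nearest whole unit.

Q* ≈ 1,500 widgets

Holding cost per unit per year at price C is H = 0.20·C.
Evaluate total cost at each tier's feasible EOQ or, if the EOQ is below the tier, at the tier's minimum quantity.
EOQ at €16.90 = 1429.9 (feasible in tier 1): TC = 37,970×€16.90 + (37,970/1429.9)×91 + (1429.9/2)×0.20×€16.90 = €646,525.97.
EOQ at €15.84 = 1476.9 < 1500, so use break Q=1500: TC = 37,970×€15.84 + (37,970/1500.0)×91 + (1500.0/2)×0.20×€15.84 = €606,124.31.
Lowest total cost is €606,124.31 at Q = 1500.0.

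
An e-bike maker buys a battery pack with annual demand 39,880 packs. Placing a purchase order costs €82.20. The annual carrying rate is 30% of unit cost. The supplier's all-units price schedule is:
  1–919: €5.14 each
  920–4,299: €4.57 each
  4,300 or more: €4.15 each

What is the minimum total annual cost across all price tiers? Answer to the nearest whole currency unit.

TC* ≈ €168,941

Holding cost per unit per year at price C is H = 0.30·C.
For each price level, check whether its EOQ is feasible; otherwise the best quantity at that price is the breakpoint.
Tier 1 (€5.14): EOQ = 2062.0 exceeds tier's upper bound 919, so this tier is dominated.
EOQ at €4.57 = 2186.8 (feasible in tier 2): TC = 39,880×€4.57 + (39,880/2186.8)×82.2 + (2186.8/2)×0.30×€4.57 = €185,249.71.
EOQ at €4.15 = 2294.8 < 4300, so use break Q=4300: TC = 39,880×€4.15 + (39,880/4300.0)×82.2 + (4300.0/2)×0.30×€4.15 = €168,941.11.
Lowest total cost among the candidates is at Q = 4300.0.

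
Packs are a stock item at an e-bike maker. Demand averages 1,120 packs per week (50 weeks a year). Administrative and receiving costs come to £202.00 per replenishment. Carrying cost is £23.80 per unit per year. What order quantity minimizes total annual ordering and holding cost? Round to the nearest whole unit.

Annual demand D = 1,120 × 50 = 56,000.
EOQ = √(2DS / H) = √(2 × 56,000 × 202 / 23.8).
= √(22,624,000 / 23.8) = √950,588.2353 ≈ 974.981.

Q* ≈ 975 packs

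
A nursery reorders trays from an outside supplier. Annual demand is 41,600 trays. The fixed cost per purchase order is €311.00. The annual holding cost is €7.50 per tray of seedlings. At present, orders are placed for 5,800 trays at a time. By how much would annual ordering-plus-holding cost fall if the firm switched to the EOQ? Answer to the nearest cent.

EOQ = √(2DS/H) = √(2 × 41,600 × 311 / 7.5) ≈ 1857.42.
Cost at Q* = (D/Q*)S + (Q*/2)H = √(2DSH) ≈ €13,930.69.
Cost at Q = 5,800: (41,600/5,800)×311 + (5,800/2)×7.5 = €2,230.62 + €21,750.00 = €23,980.62.
Excess = €23,980.62 − €13,930.69 = €10,049.94.

Extra cost ≈ €10,049.94 per year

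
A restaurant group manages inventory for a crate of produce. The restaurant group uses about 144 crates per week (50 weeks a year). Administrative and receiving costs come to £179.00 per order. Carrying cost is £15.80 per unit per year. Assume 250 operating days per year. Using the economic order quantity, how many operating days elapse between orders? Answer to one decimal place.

Annual demand D = 144 × 50 = 7,200.
Q* = √(2DS/H) = √(2 × 7,200 × 179 / 15.8) ≈ 403.90.
Cycle time = Q*/D × 250 = 403.90 / 7,200 × 250 ≈ 14.024 days.

T ≈ 14.0 days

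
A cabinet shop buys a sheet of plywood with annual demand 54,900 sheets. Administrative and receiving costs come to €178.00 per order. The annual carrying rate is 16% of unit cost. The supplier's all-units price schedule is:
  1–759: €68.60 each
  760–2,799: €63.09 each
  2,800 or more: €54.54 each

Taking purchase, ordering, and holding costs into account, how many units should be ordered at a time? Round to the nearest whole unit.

Holding cost per unit per year at price C is H = 0.16·C.
Candidates are each tier's EOQ (if it falls in that tier) and each price-break quantity.
Tier 1 (€68.60): EOQ = 1334.4 exceeds tier's upper bound 759, so this tier is dominated.
EOQ at €63.09 = 1391.5 (feasible in tier 2): TC = 54,900×€63.09 + (54,900/1391.5)×178 + (1391.5/2)×0.16×€63.09 = €3,477,686.96.
EOQ at €54.54 = 1496.6 < 2800, so use break Q=2800: TC = 54,900×€54.54 + (54,900/2800.0)×178 + (2800.0/2)×0.16×€54.54 = €3,009,953.03.
Lowest total cost is €3,009,953.03 at Q = 2800.0.

Q* ≈ 2,800 sheets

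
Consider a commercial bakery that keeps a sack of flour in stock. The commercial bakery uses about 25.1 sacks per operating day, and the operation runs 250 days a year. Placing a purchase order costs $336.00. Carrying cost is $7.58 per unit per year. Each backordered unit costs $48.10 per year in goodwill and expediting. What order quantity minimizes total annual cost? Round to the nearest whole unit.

Annual demand D = 25.1 × 250 = 6,275.
With planned backorders, Q* = √(2DS/H) · √((H+B)/B).
√(2DS/H) = √(2 × 6,275 × 336 / 7.58) = 745.859.
√((H+B)/B) = √((7.58+48.1)/48.1) = 1.0759.
Q* ≈ 802.480.

Q* ≈ 802 sacks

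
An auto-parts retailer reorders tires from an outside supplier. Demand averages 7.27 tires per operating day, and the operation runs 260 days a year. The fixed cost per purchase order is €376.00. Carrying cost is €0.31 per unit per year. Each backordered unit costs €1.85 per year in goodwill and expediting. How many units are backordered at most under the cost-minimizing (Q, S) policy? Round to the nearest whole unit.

S* ≈ 332 tires

Annual demand D = 7.27 × 260 = 1,890.2.
With planned backorders, Q* = √(2DS/H) · √((H+B)/B).
√(2DS/H) = √(2 × 1,890.2 × 376 / 0.31) = 2141.322.
√((H+B)/B) = √((0.31+1.85)/1.85) = 1.0805.
Q* ≈ 2313.785.
S* = Q* · H/(H+B) = 2313.785 × 0.31/2.16 ≈ 332.071.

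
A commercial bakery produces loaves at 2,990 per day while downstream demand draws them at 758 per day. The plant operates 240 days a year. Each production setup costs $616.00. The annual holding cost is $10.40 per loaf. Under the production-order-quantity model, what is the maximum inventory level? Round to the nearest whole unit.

I_max ≈ 4,011 loaves

Annual demand D = 758 × 240 = 181,920.
Production build-up factor (1 − d/p) = 1 − 758/2,990 = 0.7465.
Q* = √(2DS / (H(1 − d/p))) = √(2 × 181,920 × 616 / (10.4 × 0.7465)).
= √(224,125,440 / 7.7635) ≈ 5373.007.
Maximum inventory = Q*(1 − d/p) = 5373.007 × 0.7465 ≈ 4010.887.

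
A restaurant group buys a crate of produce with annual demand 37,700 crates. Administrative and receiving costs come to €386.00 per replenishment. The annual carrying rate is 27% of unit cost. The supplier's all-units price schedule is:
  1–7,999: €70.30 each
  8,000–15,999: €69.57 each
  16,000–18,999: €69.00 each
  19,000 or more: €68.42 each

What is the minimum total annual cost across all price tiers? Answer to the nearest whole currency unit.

TC* ≈ €2,673,814

Holding cost per unit per year at price C is H = 0.27·C.
For each price level, check whether its EOQ is feasible; otherwise the best quantity at that price is the breakpoint.
EOQ at €70.30 = 1238.3 (feasible in tier 1): TC = 37,700×€70.30 + (37,700/1238.3)×386 + (1238.3/2)×0.27×€70.30 = €2,673,813.84.
EOQ at €69.57 = 1244.8 < 8000, so use break Q=8000: TC = 37,700×€69.57 + (37,700/8000.0)×386 + (8000.0/2)×0.27×€69.57 = €2,699,743.62.
EOQ at €69.00 = 1249.9 < 16000, so use break Q=16000: TC = 37,700×€69.00 + (37,700/16000.0)×386 + (16000.0/2)×0.27×€69.00 = €2,751,249.51.
EOQ at €68.42 = 1255.2 < 19000, so use break Q=19000: TC = 37,700×€68.42 + (37,700/19000.0)×386 + (19000.0/2)×0.27×€68.42 = €2,755,697.21.
Lowest total cost among the candidates is at Q = 1238.3.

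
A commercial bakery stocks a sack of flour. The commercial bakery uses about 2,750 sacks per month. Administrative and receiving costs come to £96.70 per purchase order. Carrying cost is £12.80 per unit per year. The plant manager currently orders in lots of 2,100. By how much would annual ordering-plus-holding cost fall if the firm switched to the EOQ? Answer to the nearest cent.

Annual demand D = 2,750 × 12 = 33,000.
EOQ = √(2DS/H) = √(2 × 33,000 × 96.7 / 12.8) ≈ 706.12.
Cost at Q* = (D/Q*)S + (Q*/2)H = √(2DSH) ≈ £9,038.37.
Cost at Q = 2,100: (33,000/2,100)×96.7 + (2,100/2)×12.8 = £1,519.57 + £13,440.00 = £14,959.57.
Excess = £14,959.57 − £9,038.37 = £5,921.20.

Extra cost ≈ £5,921.20 per year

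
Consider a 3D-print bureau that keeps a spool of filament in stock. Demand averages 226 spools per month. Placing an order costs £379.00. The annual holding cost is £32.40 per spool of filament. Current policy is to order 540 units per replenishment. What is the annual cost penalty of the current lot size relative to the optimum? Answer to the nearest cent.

Annual demand D = 226 × 12 = 2,712.
EOQ = √(2DS/H) = √(2 × 2,712 × 379 / 32.4) ≈ 251.89.
Cost at Q* = (D/Q*)S + (Q*/2)H = √(2DSH) ≈ £8,161.16.
Cost at Q = 540: (2,712/540)×379 + (540/2)×32.4 = £1,903.42 + £8,748.00 = £10,651.42.
Excess = £10,651.42 − £8,161.16 = £2,490.26.

Extra cost ≈ £2,490.26 per year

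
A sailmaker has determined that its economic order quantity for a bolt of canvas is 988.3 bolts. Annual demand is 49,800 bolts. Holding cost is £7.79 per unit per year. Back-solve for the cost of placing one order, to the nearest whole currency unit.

The basic EOQ model gives Q* = √(2DS/H); rearrange for the unknown.
From Q* = √(2DS/H): S = Q*²H / (2D) = 988.3² × 7.79 / (2 × 49,800) = 76.3934.

S ≈ £76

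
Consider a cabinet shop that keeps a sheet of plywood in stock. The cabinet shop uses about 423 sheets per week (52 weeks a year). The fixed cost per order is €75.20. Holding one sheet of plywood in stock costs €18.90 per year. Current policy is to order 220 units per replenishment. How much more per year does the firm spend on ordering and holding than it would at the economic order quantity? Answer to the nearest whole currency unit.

Annual demand D = 423 × 52 = 21,996.
EOQ = √(2DS/H) = √(2 × 21,996 × 75.2 / 18.9) ≈ 418.37.
Cost at Q* = (D/Q*)S + (Q*/2)H = √(2DSH) ≈ €7,907.27.
Cost at Q = 220: (21,996/220)×75.2 + (220/2)×18.9 = €7,518.63 + €2,079.00 = €9,597.63.
Excess = €9,597.63 − €7,907.27 = €1,690.36.

Extra cost ≈ €1,690 per year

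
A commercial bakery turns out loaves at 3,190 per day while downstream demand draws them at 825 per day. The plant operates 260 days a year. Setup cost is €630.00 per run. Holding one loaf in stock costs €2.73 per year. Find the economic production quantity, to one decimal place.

Q* ≈ 11,555.7 loaves

Annual demand D = 825 × 260 = 214,500.
Production build-up factor (1 − d/p) = 1 − 825/3,190 = 0.7414.
Q* = √(2DS / (H(1 − d/p))) = √(2 × 214,500 × 630 / (2.73 × 0.7414)).
= √(270,270,000 / 2.024) ≈ 11555.729.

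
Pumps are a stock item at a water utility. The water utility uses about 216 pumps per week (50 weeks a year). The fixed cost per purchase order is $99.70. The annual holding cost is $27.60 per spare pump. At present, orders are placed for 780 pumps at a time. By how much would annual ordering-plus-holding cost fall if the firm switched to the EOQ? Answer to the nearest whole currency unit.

Extra cost ≈ $4,435 per year

Annual demand D = 216 × 50 = 10,800.
EOQ = √(2DS/H) = √(2 × 10,800 × 99.7 / 27.6) ≈ 279.33.
Cost at Q* = (D/Q*)S + (Q*/2)H = √(2DSH) ≈ $7,709.55.
Cost at Q = 780: (10,800/780)×99.7 + (780/2)×27.6 = $1,380.46 + $10,764.00 = $12,144.46.
Excess = $12,144.46 − $7,709.55 = $4,434.91.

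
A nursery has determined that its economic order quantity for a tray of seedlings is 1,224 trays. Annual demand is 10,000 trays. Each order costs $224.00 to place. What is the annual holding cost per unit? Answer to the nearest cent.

Squaring Q* = √(2DS/H) gives Q*² = 2DS/H.
From Q* = √(2DS/H): H = 2DS / Q*² = 2 × 10,000 × 224 / 1,224² = 2.9903.

H ≈ $2.99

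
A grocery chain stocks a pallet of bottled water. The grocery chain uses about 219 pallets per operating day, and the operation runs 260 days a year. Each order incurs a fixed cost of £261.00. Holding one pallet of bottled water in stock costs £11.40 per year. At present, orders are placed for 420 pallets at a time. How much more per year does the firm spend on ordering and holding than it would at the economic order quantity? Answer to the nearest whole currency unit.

Extra cost ≈ £19,371 per year

Annual demand D = 219 × 260 = 56,940.
EOQ = √(2DS/H) = √(2 × 56,940 × 261 / 11.4) ≈ 1614.70.
Cost at Q* = (D/Q*)S + (Q*/2)H = √(2DSH) ≈ £18,407.57.
Cost at Q = 420: (56,940/420)×261 + (420/2)×11.4 = £35,384.14 + £2,394.00 = £37,778.14.
Excess = £37,778.14 − £18,407.57 = £19,370.58.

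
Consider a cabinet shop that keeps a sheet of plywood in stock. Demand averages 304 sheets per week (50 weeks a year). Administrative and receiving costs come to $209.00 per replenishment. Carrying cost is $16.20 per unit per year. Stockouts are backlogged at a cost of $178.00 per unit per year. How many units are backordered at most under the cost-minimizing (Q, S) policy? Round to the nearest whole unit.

Annual demand D = 304 × 50 = 15,200.
With planned backorders, Q* = √(2DS/H) · √((H+B)/B).
√(2DS/H) = √(2 × 15,200 × 209 / 16.2) = 626.257.
√((H+B)/B) = √((16.2+178)/178) = 1.0445.
Q* ≈ 654.134.
S* = Q* · H/(H+B) = 654.134 × 16.2/194.2 ≈ 54.567.

S* ≈ 55 sheets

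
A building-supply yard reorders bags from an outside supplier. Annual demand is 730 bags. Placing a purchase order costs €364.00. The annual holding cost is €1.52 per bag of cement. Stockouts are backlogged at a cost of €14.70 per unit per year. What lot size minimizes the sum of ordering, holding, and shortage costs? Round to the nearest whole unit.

Q* ≈ 621 bags

With planned backorders, Q* = √(2DS/H) · √((H+B)/B).
√(2DS/H) = √(2 × 730 × 364 / 1.52) = 591.297.
√((H+B)/B) = √((1.52+14.7)/14.7) = 1.0504.
Q* ≈ 621.115.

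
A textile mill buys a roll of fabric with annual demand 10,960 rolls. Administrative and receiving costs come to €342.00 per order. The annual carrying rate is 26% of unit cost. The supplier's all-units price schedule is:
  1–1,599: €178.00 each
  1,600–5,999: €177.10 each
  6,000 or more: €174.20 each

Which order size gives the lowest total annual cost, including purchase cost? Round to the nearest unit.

Q* ≈ 402 rolls

Holding cost per unit per year at price C is H = 0.26·C.
For each price level, check whether its EOQ is feasible; otherwise the best quantity at that price is the breakpoint.
EOQ at €178.00 = 402.5 (feasible in tier 1): TC = 10,960×€178.00 + (10,960/402.5)×342 + (402.5/2)×0.26×€178.00 = €1,969,506.45.
EOQ at €177.10 = 403.5 < 1600, so use break Q=1600: TC = 10,960×€177.10 + (10,960/1600.0)×342 + (1600.0/2)×0.26×€177.10 = €1,980,195.50.
EOQ at €174.20 = 406.8 < 6000, so use break Q=6000: TC = 10,960×€174.20 + (10,960/6000.0)×342 + (6000.0/2)×0.26×€174.20 = €2,045,732.72.
Lowest total cost is €1,969,506.45 at Q = 402.5.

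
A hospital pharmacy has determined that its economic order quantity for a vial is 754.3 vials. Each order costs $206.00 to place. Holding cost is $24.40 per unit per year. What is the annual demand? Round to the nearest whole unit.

The basic EOQ model gives Q* = √(2DS/H); rearrange for the unknown.
From Q* = √(2DS/H): D = Q*²H / (2S) = 754.3² × 24.4 / (2 × 206) = 33696.192.

D ≈ 33,696 vials per year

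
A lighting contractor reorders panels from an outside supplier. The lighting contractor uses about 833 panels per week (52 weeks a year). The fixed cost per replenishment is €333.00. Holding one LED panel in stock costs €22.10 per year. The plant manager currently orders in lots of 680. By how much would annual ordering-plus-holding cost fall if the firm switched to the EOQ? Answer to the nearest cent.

Extra cost ≈ €3,476.33 per year

Annual demand D = 833 × 52 = 43,316.
EOQ = √(2DS/H) = √(2 × 43,316 × 333 / 22.1) ≈ 1142.52.
Cost at Q* = (D/Q*)S + (Q*/2)H = √(2DSH) ≈ €25,249.77.
Cost at Q = 680: (43,316/680)×333 + (680/2)×22.1 = €21,212.10 + €7,514.00 = €28,726.10.
Excess = €28,726.10 − €25,249.77 = €3,476.33.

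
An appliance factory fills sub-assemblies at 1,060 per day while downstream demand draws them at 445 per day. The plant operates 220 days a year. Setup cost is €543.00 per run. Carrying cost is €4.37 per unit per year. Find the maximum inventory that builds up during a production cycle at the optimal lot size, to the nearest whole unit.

I_max ≈ 3,757 sub-assemblies

Annual demand D = 445 × 220 = 97,900.
Production build-up factor (1 − d/p) = 1 − 445/1,060 = 0.5802.
Q* = √(2DS / (H(1 − d/p))) = √(2 × 97,900 × 543 / (4.37 × 0.5802)).
= √(106,319,400 / 2.5354) ≈ 6475.613.
Maximum inventory = Q*(1 − d/p) = 6475.613 × 0.5802 ≈ 3757.078.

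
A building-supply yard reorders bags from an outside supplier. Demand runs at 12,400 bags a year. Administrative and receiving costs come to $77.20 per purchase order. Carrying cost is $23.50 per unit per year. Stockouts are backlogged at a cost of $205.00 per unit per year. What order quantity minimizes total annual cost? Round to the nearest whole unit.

Q* ≈ 301 bags

With planned backorders, Q* = √(2DS/H) · √((H+B)/B).
√(2DS/H) = √(2 × 12,400 × 77.2 / 23.5) = 285.431.
√((H+B)/B) = √((23.5+205)/205) = 1.0558.
Q* ≈ 301.347.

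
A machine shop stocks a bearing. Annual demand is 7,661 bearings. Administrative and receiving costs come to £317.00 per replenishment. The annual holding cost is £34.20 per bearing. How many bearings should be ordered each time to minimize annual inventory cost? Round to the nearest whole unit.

EOQ = √(2DS / H) = √(2 × 7,661 × 317 / 34.2).
= √(4,857,074 / 34.2) = √142,019.7076 ≈ 376.855.

Q* ≈ 377 bearings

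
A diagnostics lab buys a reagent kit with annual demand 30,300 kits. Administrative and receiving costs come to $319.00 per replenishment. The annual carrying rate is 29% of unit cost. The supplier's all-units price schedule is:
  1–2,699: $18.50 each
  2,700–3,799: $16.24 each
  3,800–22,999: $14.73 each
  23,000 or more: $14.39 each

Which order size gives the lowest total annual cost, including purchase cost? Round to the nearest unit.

Holding cost per unit per year at price C is H = 0.29·C.
Evaluate total cost at each tier's feasible EOQ or, if the EOQ is below the tier, at the tier's minimum quantity.
EOQ at $18.50 = 1898.2 (feasible in tier 1): TC = 30,300×$18.50 + (30,300/1898.2)×319 + (1898.2/2)×0.29×$18.50 = $570,733.96.
EOQ at $16.24 = 2026.0 < 2700, so use break Q=2700: TC = 30,300×$16.24 + (30,300/2700.0)×319 + (2700.0/2)×0.29×$16.24 = $502,009.85.
EOQ at $14.73 = 2127.3 < 3800, so use break Q=3800: TC = 30,300×$14.73 + (30,300/3800.0)×319 + (3800.0/2)×0.29×$14.73 = $456,978.84.
EOQ at $14.39 = 2152.3 < 23000, so use break Q=23000: TC = 30,300×$14.39 + (30,300/23000.0)×319 + (23000.0/2)×0.29×$14.39 = $484,427.90.
Lowest total cost is $456,978.84 at Q = 3800.0.

Q* ≈ 3,800 kits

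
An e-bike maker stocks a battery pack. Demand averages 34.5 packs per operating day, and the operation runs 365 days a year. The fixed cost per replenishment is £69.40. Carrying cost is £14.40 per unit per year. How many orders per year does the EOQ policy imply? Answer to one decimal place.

N ≈ 36.1 orders per year

Annual demand D = 34.5 × 365 = 12,592.5.
Q* = √(2DS/H) = √(2 × 12,592.5 × 69.4 / 14.4) ≈ 348.39.
Orders per year = D / Q* = 12,592.5 / 348.39 ≈ 36.145.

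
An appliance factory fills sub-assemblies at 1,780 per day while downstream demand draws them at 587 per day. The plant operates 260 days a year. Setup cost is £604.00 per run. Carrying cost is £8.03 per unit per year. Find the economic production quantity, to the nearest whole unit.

Annual demand D = 587 × 260 = 152,620.
Production build-up factor (1 − d/p) = 1 − 587/1,780 = 0.6702.
Q* = √(2DS / (H(1 − d/p))) = √(2 × 152,620 × 604 / (8.03 × 0.6702)).
= √(184,364,960 / 5.3819) ≈ 5852.901.

Q* ≈ 5,853 sub-assemblies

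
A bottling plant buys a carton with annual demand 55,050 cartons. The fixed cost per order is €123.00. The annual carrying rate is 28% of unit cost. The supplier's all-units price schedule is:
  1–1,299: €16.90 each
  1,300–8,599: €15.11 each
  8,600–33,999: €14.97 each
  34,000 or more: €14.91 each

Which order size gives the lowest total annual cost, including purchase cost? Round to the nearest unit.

Holding cost per unit per year at price C is H = 0.28·C.
Evaluate total cost at each tier's feasible EOQ or, if the EOQ is below the tier, at the tier's minimum quantity.
Tier 1 (€16.90): EOQ = 1691.7 exceeds tier's upper bound 1299, so this tier is dominated.
EOQ at €15.11 = 1789.1 (feasible in tier 2): TC = 55,050×€15.11 + (55,050/1789.1)×123 + (1789.1/2)×0.28×€15.11 = €839,374.83.
EOQ at €14.97 = 1797.4 < 8600, so use break Q=8600: TC = 55,050×€14.97 + (55,050/8600.0)×123 + (8600.0/2)×0.28×€14.97 = €842,909.72.
EOQ at €14.91 = 1801.1 < 34000, so use break Q=34000: TC = 55,050×€14.91 + (55,050/34000.0)×123 + (34000.0/2)×0.28×€14.91 = €891,966.25.
Lowest total cost is €839,374.83 at Q = 1789.1.

Q* ≈ 1,789 cartons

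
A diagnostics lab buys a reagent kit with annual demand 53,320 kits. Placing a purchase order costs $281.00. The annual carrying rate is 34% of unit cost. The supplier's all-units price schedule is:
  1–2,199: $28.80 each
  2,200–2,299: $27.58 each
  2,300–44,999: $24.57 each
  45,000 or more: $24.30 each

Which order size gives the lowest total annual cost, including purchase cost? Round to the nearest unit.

Holding cost per unit per year at price C is H = 0.34·C.
Evaluate total cost at each tier's feasible EOQ or, if the EOQ is below the tier, at the tier's minimum quantity.
EOQ at $28.80 = 1749.4 (feasible in tier 1): TC = 53,320×$28.80 + (53,320/1749.4)×281 + (1749.4/2)×0.34×$28.80 = $1,552,745.67.
EOQ at $27.58 = 1787.6 < 2200, so use break Q=2200: TC = 53,320×$27.58 + (53,320/2200.0)×281 + (2200.0/2)×0.34×$27.58 = $1,487,690.94.
EOQ at $24.57 = 1894.0 < 2300, so use break Q=2300: TC = 53,320×$24.57 + (53,320/2300.0)×281 + (2300.0/2)×0.34×$24.57 = $1,326,193.58.
EOQ at $24.30 = 1904.5 < 45000, so use break Q=45000: TC = 53,320×$24.30 + (53,320/45000.0)×281 + (45000.0/2)×0.34×$24.30 = $1,481,903.95.
Lowest total cost is $1,326,193.58 at Q = 2300.0.

Q* ≈ 2,300 kits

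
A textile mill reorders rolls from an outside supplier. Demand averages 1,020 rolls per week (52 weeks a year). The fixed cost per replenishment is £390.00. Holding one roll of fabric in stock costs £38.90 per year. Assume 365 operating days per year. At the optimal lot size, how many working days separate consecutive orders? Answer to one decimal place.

T ≈ 7.1 days

Annual demand D = 1,020 × 52 = 53,040.
The optimal lot size = √(2DS/H) = √(2 × 53,040 × 390 / 38.9) ≈ 1031.27.
Cycle time = Q*/D × 365 = 1031.27 / 53,040 × 365 ≈ 7.097 days.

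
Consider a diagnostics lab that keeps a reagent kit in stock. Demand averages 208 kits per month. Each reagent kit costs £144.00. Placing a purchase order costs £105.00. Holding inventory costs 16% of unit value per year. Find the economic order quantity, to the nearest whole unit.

Annual demand D = 208 × 12 = 2,496.
Holding cost H = 0.16 × £144.00 = £23.0400 per unit per year.
EOQ = √(2DS / H) = √(2 × 2,496 × 105 / 23.04).
= √(524,160 / 23.04) = √22,750 ≈ 150.831.

Q* ≈ 151 kits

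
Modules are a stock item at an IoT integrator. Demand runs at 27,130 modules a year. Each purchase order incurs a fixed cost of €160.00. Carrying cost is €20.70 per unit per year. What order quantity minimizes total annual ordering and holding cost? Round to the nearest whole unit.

Q* ≈ 648 modules

EOQ = √(2DS / H) = √(2 × 27,130 × 160 / 20.7).
= √(8,681,600 / 20.7) = √419,400.9662 ≈ 647.612.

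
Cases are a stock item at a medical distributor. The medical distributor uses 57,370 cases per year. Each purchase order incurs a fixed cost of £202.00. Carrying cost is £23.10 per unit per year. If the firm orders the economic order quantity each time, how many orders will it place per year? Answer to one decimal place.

N ≈ 57.3 orders per year

EOQ = √(2DS/H) = √(2 × 57,370 × 202 / 23.1) ≈ 1001.68.
Orders per year = D / Q* = 57,370 / 1001.68 ≈ 57.274.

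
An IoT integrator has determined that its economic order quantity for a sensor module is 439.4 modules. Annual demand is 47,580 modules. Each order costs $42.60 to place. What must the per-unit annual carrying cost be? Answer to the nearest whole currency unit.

Squaring Q* = √(2DS/H) gives Q*² = 2DS/H.
From Q* = √(2DS/H): H = 2DS / Q*² = 2 × 47,580 × 42.6 / 439.4² = 20.9964.

H ≈ $21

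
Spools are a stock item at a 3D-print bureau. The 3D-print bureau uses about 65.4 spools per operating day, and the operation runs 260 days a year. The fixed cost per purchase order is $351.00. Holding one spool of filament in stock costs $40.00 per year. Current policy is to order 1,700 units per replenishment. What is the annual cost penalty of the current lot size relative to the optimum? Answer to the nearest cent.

Extra cost ≈ $15,659.69 per year

Annual demand D = 65.4 × 260 = 17,004.
EOQ = √(2DS/H) = √(2 × 17,004 × 351 / 40) ≈ 546.28.
Cost at Q* = (D/Q*)S + (Q*/2)H = √(2DSH) ≈ $21,851.14.
Cost at Q = 1,700: (17,004/1,700)×351 + (1,700/2)×40 = $3,510.83 + $34,000.00 = $37,510.83.
Excess = $37,510.83 − $21,851.14 = $15,659.69.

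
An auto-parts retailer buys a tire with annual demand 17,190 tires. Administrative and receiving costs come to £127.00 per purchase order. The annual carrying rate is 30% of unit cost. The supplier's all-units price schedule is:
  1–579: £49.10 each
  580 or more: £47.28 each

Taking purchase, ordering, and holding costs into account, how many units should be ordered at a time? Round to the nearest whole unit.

Holding cost per unit per year at price C is H = 0.30·C.
For each price level, check whether its EOQ is feasible; otherwise the best quantity at that price is the breakpoint.
EOQ at £49.10 = 544.4 (feasible in tier 1): TC = 17,190×£49.10 + (17,190/544.4)×127 + (544.4/2)×0.30×£49.10 = £852,048.66.
EOQ at £47.28 = 554.8 < 580, so use break Q=580: TC = 17,190×£47.28 + (17,190/580.0)×127 + (580.0/2)×0.30×£47.28 = £820,620.58.
Lowest total cost is £820,620.58 at Q = 580.0.

Q* ≈ 580 tires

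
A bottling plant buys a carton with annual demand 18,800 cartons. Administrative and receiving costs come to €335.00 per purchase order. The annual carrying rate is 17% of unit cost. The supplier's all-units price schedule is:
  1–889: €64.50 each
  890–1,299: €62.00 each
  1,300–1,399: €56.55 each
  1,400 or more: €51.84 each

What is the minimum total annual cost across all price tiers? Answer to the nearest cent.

Holding cost per unit per year at price C is H = 0.17·C.
For each price level, check whether its EOQ is feasible; otherwise the best quantity at that price is the breakpoint.
Tier 1 (€64.50): EOQ = 1071.8 exceeds tier's upper bound 889, so this tier is dominated.
EOQ at €62.00 = 1093.2 (feasible in tier 2): TC = 18,800×€62.00 + (18,800/1093.2)×335 + (1093.2/2)×0.17×€62.00 = €1,177,122.23.
EOQ at €56.55 = 1144.7 < 1300, so use break Q=1300: TC = 18,800×€56.55 + (18,800/1300.0)×335 + (1300.0/2)×0.17×€56.55 = €1,074,233.39.
EOQ at €51.84 = 1195.5 < 1400, so use break Q=1400: TC = 18,800×€51.84 + (18,800/1400.0)×335 + (1400.0/2)×0.17×€51.84 = €985,259.53.
Lowest total cost among the candidates is at Q = 1400.0.

TC* ≈ €985,259.53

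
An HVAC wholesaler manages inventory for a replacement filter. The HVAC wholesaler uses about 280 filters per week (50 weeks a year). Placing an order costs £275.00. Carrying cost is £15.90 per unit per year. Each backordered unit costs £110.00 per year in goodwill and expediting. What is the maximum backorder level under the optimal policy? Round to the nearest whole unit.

Annual demand D = 280 × 50 = 14,000.
With planned backorders, Q* = √(2DS/H) · √((H+B)/B).
√(2DS/H) = √(2 × 14,000 × 275 / 15.9) = 695.900.
√((H+B)/B) = √((15.9+110)/110) = 1.0698.
Q* ≈ 744.498.
S* = Q* · H/(H+B) = 744.498 × 15.9/125.9 ≈ 94.023.

S* ≈ 94 filters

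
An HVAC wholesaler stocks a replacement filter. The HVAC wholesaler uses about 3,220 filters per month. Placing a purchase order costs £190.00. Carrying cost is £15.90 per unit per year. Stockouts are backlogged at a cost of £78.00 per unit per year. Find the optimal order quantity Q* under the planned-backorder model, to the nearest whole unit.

Q* ≈ 1,054 filters

Annual demand D = 3,220 × 12 = 38,640.
With planned backorders, Q* = √(2DS/H) · √((H+B)/B).
√(2DS/H) = √(2 × 38,640 × 190 / 15.9) = 960.974.
√((H+B)/B) = √((15.9+78)/78) = 1.0972.
Q* ≈ 1054.380.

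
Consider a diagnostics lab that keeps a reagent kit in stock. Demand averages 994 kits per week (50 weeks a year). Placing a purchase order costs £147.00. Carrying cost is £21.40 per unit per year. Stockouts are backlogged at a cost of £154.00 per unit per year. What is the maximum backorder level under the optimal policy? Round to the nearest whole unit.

Annual demand D = 994 × 50 = 49,700.
With planned backorders, Q* = √(2DS/H) · √((H+B)/B).
√(2DS/H) = √(2 × 49,700 × 147 / 21.4) = 826.314.
√((H+B)/B) = √((21.4+154)/154) = 1.0672.
Q* ≈ 881.860.
S* = Q* · H/(H+B) = 881.860 × 21.4/175.4 ≈ 107.593.

S* ≈ 108 kits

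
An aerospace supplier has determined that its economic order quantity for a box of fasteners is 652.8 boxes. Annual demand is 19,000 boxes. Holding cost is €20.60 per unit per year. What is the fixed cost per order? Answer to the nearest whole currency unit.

The basic EOQ model gives Q* = √(2DS/H); rearrange for the unknown.
From Q* = √(2DS/H): S = Q*²H / (2D) = 652.8² × 20.6 / (2 × 19,000) = 231.0170.

S ≈ €231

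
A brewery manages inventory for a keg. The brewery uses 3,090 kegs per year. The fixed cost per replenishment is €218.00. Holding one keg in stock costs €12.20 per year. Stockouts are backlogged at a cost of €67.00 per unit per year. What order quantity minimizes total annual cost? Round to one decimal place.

Q* ≈ 361.3 kegs

With planned backorders, Q* = √(2DS/H) · √((H+B)/B).
√(2DS/H) = √(2 × 3,090 × 218 / 12.2) = 332.309.
√((H+B)/B) = √((12.2+67)/67) = 1.0872.
Q* ≈ 361.300.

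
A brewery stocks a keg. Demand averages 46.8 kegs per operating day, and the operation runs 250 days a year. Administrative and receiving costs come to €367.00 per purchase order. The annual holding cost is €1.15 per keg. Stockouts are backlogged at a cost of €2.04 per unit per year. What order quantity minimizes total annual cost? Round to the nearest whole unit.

Annual demand D = 46.8 × 250 = 11,700.
With planned backorders, Q* = √(2DS/H) · √((H+B)/B).
√(2DS/H) = √(2 × 11,700 × 367 / 1.15) = 2732.701.
√((H+B)/B) = √((1.15+2.04)/2.04) = 1.2505.
Q* ≈ 3417.215.

Q* ≈ 3,417 kegs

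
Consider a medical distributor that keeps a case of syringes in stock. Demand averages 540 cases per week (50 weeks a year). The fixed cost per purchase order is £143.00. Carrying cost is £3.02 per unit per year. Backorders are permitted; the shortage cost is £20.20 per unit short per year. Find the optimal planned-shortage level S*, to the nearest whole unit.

S* ≈ 223 cases

Annual demand D = 540 × 50 = 27,000.
With planned backorders, Q* = √(2DS/H) · √((H+B)/B).
√(2DS/H) = √(2 × 27,000 × 143 / 3.02) = 1599.048.
√((H+B)/B) = √((3.02+20.2)/20.2) = 1.0721.
Q* ≈ 1714.419.
S* = Q* · H/(H+B) = 1714.419 × 3.02/23.22 ≈ 222.978.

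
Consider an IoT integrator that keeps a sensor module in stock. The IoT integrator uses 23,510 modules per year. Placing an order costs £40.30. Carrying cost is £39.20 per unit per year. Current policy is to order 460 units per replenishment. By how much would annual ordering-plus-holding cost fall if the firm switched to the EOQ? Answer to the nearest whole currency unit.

EOQ = √(2DS/H) = √(2 × 23,510 × 40.3 / 39.2) ≈ 219.86.
Cost at Q* = (D/Q*)S + (Q*/2)H = √(2DSH) ≈ £8,618.60.
Cost at Q = 460: (23,510/460)×40.3 + (460/2)×39.2 = £2,059.68 + £9,016.00 = £11,075.68.
Excess = £11,075.68 − £8,618.60 = £2,457.08.

Extra cost ≈ £2,457 per year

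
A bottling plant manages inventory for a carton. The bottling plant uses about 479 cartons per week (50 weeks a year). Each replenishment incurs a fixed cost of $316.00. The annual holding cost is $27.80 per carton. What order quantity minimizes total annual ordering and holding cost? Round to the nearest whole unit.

Annual demand D = 479 × 50 = 23,950.
EOQ = √(2DS / H) = √(2 × 23,950 × 316 / 27.8).
= √(15,136,400 / 27.8) = √544,474.8201 ≈ 737.885.

Q* ≈ 738 cartons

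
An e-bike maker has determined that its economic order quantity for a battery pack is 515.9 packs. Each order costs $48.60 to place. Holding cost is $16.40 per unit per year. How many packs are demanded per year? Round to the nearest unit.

D ≈ 44,906 packs per year

Squaring Q* = √(2DS/H) gives Q*² = 2DS/H.
From Q* = √(2DS/H): D = Q*²H / (2S) = 515.9² × 16.4 / (2 × 48.6) = 44906.441.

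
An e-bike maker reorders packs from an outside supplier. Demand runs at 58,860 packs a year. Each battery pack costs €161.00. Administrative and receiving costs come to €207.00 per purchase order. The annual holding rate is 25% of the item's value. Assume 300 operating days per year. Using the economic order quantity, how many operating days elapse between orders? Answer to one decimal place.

T ≈ 4.0 days

Holding cost H = 0.25 × €161.00 = €40.2500 per unit per year.
The optimal lot size = √(2DS/H) = √(2 × 58,860 × 207 / 40.25) ≈ 778.09.
Cycle time = Q*/D × 300 = 778.09 / 58,860 × 300 ≈ 3.966 days.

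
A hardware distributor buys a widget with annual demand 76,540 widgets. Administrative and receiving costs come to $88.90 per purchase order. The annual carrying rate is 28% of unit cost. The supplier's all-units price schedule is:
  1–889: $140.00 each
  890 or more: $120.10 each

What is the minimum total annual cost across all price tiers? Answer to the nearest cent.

TC* ≈ $9,215,063.86

Holding cost per unit per year at price C is H = 0.28·C.
For each price level, check whether its EOQ is feasible; otherwise the best quantity at that price is the breakpoint.
EOQ at $140.00 = 589.2 (feasible in tier 1): TC = 76,540×$140.00 + (76,540/589.2)×88.9 + (589.2/2)×0.28×$140.00 = $10,738,696.87.
EOQ at $120.10 = 636.2 < 890, so use break Q=890: TC = 76,540×$120.10 + (76,540/890.0)×88.9 + (890.0/2)×0.28×$120.10 = $9,215,063.86.
Lowest total cost among the candidates is at Q = 890.0.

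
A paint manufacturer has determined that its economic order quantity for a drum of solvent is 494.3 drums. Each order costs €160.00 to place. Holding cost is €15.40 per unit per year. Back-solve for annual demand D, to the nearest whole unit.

The basic EOQ model gives Q* = √(2DS/H); rearrange for the unknown.
From Q* = √(2DS/H): D = Q*²H / (2S) = 494.3² × 15.4 / (2 × 160) = 11758.501.

D ≈ 11,759 drums per year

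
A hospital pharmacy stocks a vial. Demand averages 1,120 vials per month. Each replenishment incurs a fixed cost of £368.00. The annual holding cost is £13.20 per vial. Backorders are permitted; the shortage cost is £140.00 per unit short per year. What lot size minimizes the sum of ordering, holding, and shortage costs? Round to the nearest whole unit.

Q* ≈ 906 vials

Annual demand D = 1,120 × 12 = 13,440.
With planned backorders, Q* = √(2DS/H) · √((H+B)/B).
√(2DS/H) = √(2 × 13,440 × 368 / 13.2) = 865.668.
√((H+B)/B) = √((13.2+140)/140) = 1.0461.
Q* ≈ 905.559.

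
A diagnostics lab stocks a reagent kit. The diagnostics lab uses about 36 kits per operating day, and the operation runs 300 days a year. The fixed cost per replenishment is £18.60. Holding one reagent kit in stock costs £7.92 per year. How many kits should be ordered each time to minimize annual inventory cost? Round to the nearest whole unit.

Annual demand D = 36 × 300 = 10,800.
EOQ = √(2DS / H) = √(2 × 10,800 × 18.6 / 7.92).
= √(401,760 / 7.92) = √50,727.2727 ≈ 225.227.

Q* ≈ 225 kits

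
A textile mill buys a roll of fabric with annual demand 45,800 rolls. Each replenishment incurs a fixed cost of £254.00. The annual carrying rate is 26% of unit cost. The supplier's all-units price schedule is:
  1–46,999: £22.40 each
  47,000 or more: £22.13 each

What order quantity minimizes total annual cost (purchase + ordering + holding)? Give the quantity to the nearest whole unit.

Holding cost per unit per year at price C is H = 0.26·C.
Candidates are each tier's EOQ (if it falls in that tier) and each price-break quantity.
EOQ at £22.40 = 1998.7 (feasible in tier 1): TC = 45,800×£22.40 + (45,800/1998.7)×254 + (1998.7/2)×0.26×£22.40 = £1,037,560.60.
EOQ at £22.13 = 2010.9 < 47000, so use break Q=47000: TC = 45,800×£22.13 + (45,800/47000.0)×254 + (47000.0/2)×0.26×£22.13 = £1,149,015.81.
Lowest total cost is £1,037,560.60 at Q = 1998.7.

Q* ≈ 1,999 rolls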